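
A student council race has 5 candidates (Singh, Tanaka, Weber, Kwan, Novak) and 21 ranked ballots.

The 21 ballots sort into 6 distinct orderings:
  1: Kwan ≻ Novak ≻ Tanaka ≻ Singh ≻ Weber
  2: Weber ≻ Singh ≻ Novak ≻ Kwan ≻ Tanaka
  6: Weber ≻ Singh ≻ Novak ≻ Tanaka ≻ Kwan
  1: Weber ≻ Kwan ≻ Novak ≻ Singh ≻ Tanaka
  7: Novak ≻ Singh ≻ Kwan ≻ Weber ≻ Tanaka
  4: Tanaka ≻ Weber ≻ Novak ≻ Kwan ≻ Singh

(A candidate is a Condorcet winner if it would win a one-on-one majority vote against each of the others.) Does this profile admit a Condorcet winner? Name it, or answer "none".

Weber

Check each pair by majority over 21 ballots:
Singh vs Tanaka: 16 to 5, Singh.
Singh vs Weber: 1+7 = 8 for Singh, 13 for Weber — Weber by 13–8.
Singh–Kwan: Singh 15–6.
Singh–Novak: Novak 13–8.
Tanaka vs Weber: Weber, 16–5.
Tanaka vs Kwan: 10 to 11, Kwan.
Tanaka vs Novak: Tanaka preferred on 4 ballots; Novak wins 17–4.
Weber vs Kwan: Weber is ranked higher on 2+6+1+4 = 13 ballots, Kwan on 8. Weber wins 13–8.
Weber vs Novak: Weber wins 13–8.
Kwan vs Novak: Novak wins 19–2.
Weber beats each of Singh, Tanaka, Kwan, Novak — Weber is the Condorcet winner.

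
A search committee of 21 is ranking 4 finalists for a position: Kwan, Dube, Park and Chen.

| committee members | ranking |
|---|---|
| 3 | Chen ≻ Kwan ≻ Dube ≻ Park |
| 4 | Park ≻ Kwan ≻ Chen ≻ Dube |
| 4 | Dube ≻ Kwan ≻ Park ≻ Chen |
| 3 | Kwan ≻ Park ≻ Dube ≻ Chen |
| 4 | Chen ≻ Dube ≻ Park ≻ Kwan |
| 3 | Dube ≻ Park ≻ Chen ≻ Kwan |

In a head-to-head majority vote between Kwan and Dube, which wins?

Ballots ranking Kwan above Dube: 3 + 4 + 3 = 10.
Ballots ranking Dube above Kwan: 21 − 10 = 11.
Dube wins the head-to-head 11–10.

Dube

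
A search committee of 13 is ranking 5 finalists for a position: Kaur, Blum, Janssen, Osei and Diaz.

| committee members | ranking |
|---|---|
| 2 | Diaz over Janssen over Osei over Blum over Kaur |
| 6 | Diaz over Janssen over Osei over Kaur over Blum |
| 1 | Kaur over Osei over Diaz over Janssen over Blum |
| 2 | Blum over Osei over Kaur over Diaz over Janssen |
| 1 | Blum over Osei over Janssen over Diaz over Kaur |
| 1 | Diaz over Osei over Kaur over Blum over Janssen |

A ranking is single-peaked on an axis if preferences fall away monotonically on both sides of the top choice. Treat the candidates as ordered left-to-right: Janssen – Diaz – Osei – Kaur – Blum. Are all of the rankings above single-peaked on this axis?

no

Axis positions: Janssen=1, Diaz=2, Osei=3, Kaur=4, Blum=5.
Ballot type 1: ranking walks positions 2-1-3-5-4; Blum is ranked above Kaur even though Kaur lies between Blum and the peak Diaz on the axis — preferences dip and rise again. Not single-peaked.
Ballot type 2 (peak Diaz at position 2): ranking walks positions 2-1-3-4-5, expanding outward from the peak — single-peaked.
Ballot type 3 (peak Kaur at position 4): ranking walks positions 4-3-2-1-5, expanding outward from the peak — single-peaked.
Ballot type 4: ranking walks positions 5-3-4-2-1; Osei is ranked above Kaur even though Kaur lies between Osei and the peak Blum on the axis — preferences dip and rise again. Not single-peaked.
Ballot type 5: ranking walks positions 5-3-1-2-4; Osei is ranked above Kaur even though Kaur lies between Osei and the peak Blum on the axis — preferences dip and rise again. Not single-peaked.
Ballot type 6 (peak Diaz at position 2): ranking walks positions 2-3-4-5-1, expanding outward from the peak — single-peaked.
Ballot type 1 violates single-peakedness, so the profile is not single-peaked on this axis.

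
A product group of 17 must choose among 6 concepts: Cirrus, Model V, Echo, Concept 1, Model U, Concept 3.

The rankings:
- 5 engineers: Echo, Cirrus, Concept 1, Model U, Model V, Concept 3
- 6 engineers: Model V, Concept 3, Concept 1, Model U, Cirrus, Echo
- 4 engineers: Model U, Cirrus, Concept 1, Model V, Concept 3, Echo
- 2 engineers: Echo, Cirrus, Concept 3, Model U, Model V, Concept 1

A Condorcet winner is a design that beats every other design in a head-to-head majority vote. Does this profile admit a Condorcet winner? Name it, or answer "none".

none

Check each pair by majority over 17 ballots:
Cirrus vs Model V: 5+4+2 = 11 for Cirrus, 6 for Model V — Cirrus by 11–6.
Cirrus vs Echo: Cirrus preferred on 6+4 = 10 ballots; Cirrus wins 10–7.
Cirrus vs Concept 1: Cirrus is ranked higher on 5+4+2 = 11 ballots, Concept 1 on 6. Cirrus wins 11–6.
Cirrus vs Model U: Cirrus preferred on 5+2 = 7 ballots; Model U wins 10–7.
Cirrus vs Concept 3: Cirrus preferred on 5+4+2 = 11 ballots; Cirrus wins 11–6.
Model V vs Echo: Model V preferred on 6+4 = 10 ballots; Model V wins 10–7.
Model V vs Concept 1: Model V preferred on 6+2 = 8 ballots; Concept 1 wins 9–8.
Model V vs Model U: Model V preferred on 6 ballots; Model U wins 11–6.
Model V vs Concept 3: Model V preferred on 5+6+4 = 15 ballots; Model V wins 15–2.
Echo vs Concept 1: Echo preferred on 5+2 = 7 ballots; Concept 1 wins 10–7.
Echo vs Model U: Echo is ranked higher on 5+2 = 7 ballots, Model U on 10. Model U wins 10–7.
Echo vs Concept 3: 7 to 10, Concept 3.
Concept 1 vs Model U: Concept 1 preferred on 5+6 = 11 ballots; Concept 1 wins 11–6.
Concept 1 vs Concept 3: 5+4 = 9 for Concept 1, 8 for Concept 3 — Concept 1 by 9–8.
Model U vs Concept 3: 5+4 = 9 for Model U, 8 for Concept 3 — Model U by 9–8.
No design is unbeaten: Cirrus loses to Model U; Model V loses to Cirrus; Echo loses to Cirrus; Concept 1 loses to Cirrus; Model U loses to Concept 1; Concept 3 loses to Cirrus. In particular Cirrus > Concept 1 > Model U > Cirrus is a majority cycle — no Condorcet winner exists.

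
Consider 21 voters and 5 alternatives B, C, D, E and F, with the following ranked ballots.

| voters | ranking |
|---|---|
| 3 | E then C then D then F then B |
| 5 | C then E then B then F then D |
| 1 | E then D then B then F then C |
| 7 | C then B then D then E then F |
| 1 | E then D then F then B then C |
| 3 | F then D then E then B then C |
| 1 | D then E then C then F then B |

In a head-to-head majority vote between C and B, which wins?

C

Ballots ranking C above B: 3 + 5 + 7 + 1 = 16.
Ballots ranking B above C: 21 − 16 = 5.
C wins the head-to-head 16–5.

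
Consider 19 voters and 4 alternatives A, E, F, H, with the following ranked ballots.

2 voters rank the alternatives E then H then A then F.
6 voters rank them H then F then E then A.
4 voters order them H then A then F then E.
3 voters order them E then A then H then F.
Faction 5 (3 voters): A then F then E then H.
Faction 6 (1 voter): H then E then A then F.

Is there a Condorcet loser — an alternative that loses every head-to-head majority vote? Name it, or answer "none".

Pairwise majorities:
A vs E: 7 to 12, E.
A vs F: A, 13–6.
A vs H: 3+3 = 6 for A, 13 for H — H by 13–6.
E vs F: 6 to 13, F.
E–H: H 11–8.
F vs H: 3 for F, 16 for H — H by 16–3.
Every alternative wins at least one matchup (A beats F; E beats A; F beats E; H beats A), so there is no Condorcet loser.

none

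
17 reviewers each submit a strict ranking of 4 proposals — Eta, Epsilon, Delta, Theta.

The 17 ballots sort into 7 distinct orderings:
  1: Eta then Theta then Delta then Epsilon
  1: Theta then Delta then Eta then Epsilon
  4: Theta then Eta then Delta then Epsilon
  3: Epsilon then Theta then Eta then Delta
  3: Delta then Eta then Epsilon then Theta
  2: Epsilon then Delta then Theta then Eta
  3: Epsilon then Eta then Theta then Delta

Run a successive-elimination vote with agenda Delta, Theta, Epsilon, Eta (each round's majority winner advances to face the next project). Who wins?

Eta

Round 1: Delta vs Theta — 5–12, Theta advances.
Round 2: Theta vs Epsilon — 6–11, Epsilon advances.
Round 3: Epsilon vs Eta — 8–9, Eta advances.
The agenda winner is Eta.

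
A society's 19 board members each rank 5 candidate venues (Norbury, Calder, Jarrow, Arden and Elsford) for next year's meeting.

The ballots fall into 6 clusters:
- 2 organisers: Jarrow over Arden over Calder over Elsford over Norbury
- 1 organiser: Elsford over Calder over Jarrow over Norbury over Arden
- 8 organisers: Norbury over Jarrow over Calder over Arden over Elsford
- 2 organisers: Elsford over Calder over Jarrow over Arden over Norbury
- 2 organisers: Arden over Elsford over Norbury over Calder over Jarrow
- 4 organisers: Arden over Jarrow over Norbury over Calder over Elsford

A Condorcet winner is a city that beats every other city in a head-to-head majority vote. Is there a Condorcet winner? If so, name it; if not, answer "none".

none

Head-to-head results (19 organisers):
Norbury–Calder: Norbury 14–5.
Norbury vs Jarrow: 10 to 9, Norbury.
Norbury vs Arden: Norbury preferred on 1+8 = 9 ballots; Arden wins 10–9.
Norbury vs Elsford: Norbury, 12–7.
Calder vs Jarrow: 1+2+2 = 5 for Calder, 14 for Jarrow — Jarrow by 14–5.
Calder vs Arden: Calder preferred on 1+8+2 = 11 ballots; Calder wins 11–8.
Calder vs Elsford: Calder preferred on 2+8+4 = 14 ballots; Calder wins 14–5.
Jarrow vs Arden: 13 to 6, Jarrow.
Jarrow vs Elsford: 14 to 5, Jarrow.
Arden vs Elsford: Arden wins 16–3.
No city is unbeaten: Norbury loses to Arden; Calder loses to Norbury; Jarrow loses to Norbury; Arden loses to Calder; Elsford loses to Norbury. In particular Norbury > Calder > Arden > Norbury is a majority cycle — no Condorcet winner exists.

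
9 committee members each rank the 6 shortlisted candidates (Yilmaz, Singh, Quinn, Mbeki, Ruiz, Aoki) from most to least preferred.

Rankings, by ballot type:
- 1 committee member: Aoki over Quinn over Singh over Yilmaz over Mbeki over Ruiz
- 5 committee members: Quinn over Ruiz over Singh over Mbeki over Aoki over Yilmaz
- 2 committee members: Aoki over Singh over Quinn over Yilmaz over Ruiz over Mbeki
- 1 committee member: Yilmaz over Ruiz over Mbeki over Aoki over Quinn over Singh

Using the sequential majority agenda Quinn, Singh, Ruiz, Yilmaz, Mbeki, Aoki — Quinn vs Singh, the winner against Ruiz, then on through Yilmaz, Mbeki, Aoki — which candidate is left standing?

Round 1: Quinn vs Singh — 7–2, Quinn advances.
Round 2: Quinn vs Ruiz — 8–1, Quinn advances.
Round 3: Quinn vs Yilmaz — 8–1, Quinn advances.
Round 4: Quinn vs Mbeki — 8–1, Quinn advances.
Round 5: Quinn vs Aoki — 5–4, Quinn advances.
Quinn survives the agenda.

Quinn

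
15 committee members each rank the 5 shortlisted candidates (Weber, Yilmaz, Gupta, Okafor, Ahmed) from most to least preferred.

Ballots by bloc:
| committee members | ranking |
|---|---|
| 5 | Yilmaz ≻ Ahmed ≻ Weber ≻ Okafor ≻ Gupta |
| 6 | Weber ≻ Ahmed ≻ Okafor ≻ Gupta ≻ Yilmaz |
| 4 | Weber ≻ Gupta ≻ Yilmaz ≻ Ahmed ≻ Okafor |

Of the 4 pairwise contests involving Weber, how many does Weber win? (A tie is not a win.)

4

Weber against each rival (15 committee members):
Weber vs Yilmaz: Weber, 10–5.
Weber–Gupta: Weber 15–0.
Weber vs Okafor: 15 to 0, Weber.
Weber vs Ahmed: Weber preferred on 6+4 = 10 ballots; Weber wins 10–5.
Weber beats Yilmaz, Gupta, Okafor, Ahmed — 4 pairwise wins.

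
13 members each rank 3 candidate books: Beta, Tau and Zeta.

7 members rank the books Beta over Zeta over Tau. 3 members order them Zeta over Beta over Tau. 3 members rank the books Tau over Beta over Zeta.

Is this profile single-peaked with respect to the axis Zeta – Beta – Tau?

Axis positions: Zeta=1, Beta=2, Tau=3.
Group 1 (peak Beta at position 2): ranking walks positions 2-1-3, expanding outward from the peak — single-peaked.
Group 2 (peak Zeta at position 1): ranking walks positions 1-2-3, expanding outward from the peak — single-peaked.
Group 3 (peak Tau at position 3): ranking walks positions 3-2-1, expanding outward from the peak — single-peaked.
Every ranking is single-peaked on this axis.

yes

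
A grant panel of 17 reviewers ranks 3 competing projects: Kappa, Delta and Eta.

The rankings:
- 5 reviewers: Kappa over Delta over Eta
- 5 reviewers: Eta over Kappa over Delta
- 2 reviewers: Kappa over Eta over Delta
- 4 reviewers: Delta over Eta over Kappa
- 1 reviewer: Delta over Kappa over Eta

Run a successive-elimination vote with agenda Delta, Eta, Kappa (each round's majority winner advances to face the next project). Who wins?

Round 1: Delta vs Eta — 10–7, Delta advances.
Round 2: Delta vs Kappa — 5–12, Kappa advances.
The agenda winner is Kappa.

Kappa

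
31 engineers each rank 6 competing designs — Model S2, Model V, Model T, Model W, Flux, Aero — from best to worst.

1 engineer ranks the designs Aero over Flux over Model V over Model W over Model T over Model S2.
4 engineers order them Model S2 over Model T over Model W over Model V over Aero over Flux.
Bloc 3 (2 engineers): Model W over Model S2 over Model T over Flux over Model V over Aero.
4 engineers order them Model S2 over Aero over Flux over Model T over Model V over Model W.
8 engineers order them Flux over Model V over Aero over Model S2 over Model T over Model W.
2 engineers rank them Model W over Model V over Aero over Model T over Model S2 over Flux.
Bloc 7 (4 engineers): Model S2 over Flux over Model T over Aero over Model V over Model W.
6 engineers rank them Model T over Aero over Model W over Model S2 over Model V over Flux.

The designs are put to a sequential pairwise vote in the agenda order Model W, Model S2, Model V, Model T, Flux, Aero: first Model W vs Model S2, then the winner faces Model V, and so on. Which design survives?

Round 1: Model W vs Model S2 — 11–20, Model S2 advances.
Round 2: Model S2 vs Model V — 20–11, Model S2 advances.
Round 3: Model S2 vs Model T — 22–9, Model S2 advances.
Round 4: Model S2 vs Flux — 22–9, Model S2 advances.
Round 5: Model S2 vs Aero — 14–17, Aero advances.
The agenda winner is Aero.

Aero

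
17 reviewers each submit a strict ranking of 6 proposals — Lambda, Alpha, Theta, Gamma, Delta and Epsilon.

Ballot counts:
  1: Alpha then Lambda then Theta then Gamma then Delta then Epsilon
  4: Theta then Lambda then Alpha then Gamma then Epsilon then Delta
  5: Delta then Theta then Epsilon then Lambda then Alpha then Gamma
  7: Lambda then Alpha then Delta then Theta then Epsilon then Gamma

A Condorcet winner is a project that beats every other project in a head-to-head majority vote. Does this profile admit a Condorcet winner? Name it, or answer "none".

none

Pairwise majorities:
Lambda vs Alpha: Lambda is ranked higher on 4+5+7 = 16 ballots, Alpha on 1. Lambda wins 16–1.
Lambda vs Theta: Lambda is ranked higher on 1+7 = 8 ballots, Theta on 9. Theta wins 9–8.
Lambda vs Gamma: Lambda preferred on 1+4+5+7 = 17 ballots; Lambda wins 17–0.
Lambda vs Delta: Lambda preferred on 1+4+7 = 12 ballots; Lambda wins 12–5.
Lambda vs Epsilon: Lambda preferred on 1+4+7 = 12 ballots; Lambda wins 12–5.
Alpha vs Theta: Alpha preferred on 1+7 = 8 ballots; Theta wins 9–8.
Alpha vs Gamma: Alpha preferred on 1+4+5+7 = 17 ballots; Alpha wins 17–0.
Alpha vs Delta: Alpha is ranked higher on 1+4+7 = 12 ballots, Delta on 5. Alpha wins 12–5.
Alpha vs Epsilon: Alpha is ranked higher on 1+4+7 = 12 ballots, Epsilon on 5. Alpha wins 12–5.
Theta vs Gamma: Theta is ranked higher on 1+4+5+7 = 17 ballots, Gamma on 0. Theta wins 17–0.
Theta vs Delta: 1+4 = 5 for Theta, 12 for Delta — Delta by 12–5.
Theta vs Epsilon: 17 to 0, Theta.
Gamma vs Delta: Gamma preferred on 1+4 = 5 ballots; Delta wins 12–5.
Gamma vs Epsilon: 1+4 = 5 for Gamma, 12 for Epsilon — Epsilon by 12–5.
Delta vs Epsilon: Delta is ranked higher on 1+5+7 = 13 ballots, Epsilon on 4. Delta wins 13–4.
Each project drops at least one matchup (Lambda loses to Theta; Alpha loses to Lambda; Theta loses to Delta; Gamma loses to Lambda; Delta loses to Lambda; Epsilon loses to Lambda); the cycle Lambda → Delta → Theta → Lambda rules out a Condorcet winner.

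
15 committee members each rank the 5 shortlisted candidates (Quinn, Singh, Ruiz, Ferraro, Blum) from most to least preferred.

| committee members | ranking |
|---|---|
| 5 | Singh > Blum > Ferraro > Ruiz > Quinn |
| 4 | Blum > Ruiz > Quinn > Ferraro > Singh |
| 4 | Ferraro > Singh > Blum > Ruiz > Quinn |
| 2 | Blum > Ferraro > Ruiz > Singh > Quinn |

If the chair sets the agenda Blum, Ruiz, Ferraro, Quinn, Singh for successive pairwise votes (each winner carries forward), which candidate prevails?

Round 1: Blum vs Ruiz — 15–0, Blum advances.
Round 2: Blum vs Ferraro — 11–4, Blum advances.
Round 3: Blum vs Quinn — 15–0, Blum advances.
Round 4: Blum vs Singh — 6–9, Singh advances.
The agenda winner is Singh.

Singh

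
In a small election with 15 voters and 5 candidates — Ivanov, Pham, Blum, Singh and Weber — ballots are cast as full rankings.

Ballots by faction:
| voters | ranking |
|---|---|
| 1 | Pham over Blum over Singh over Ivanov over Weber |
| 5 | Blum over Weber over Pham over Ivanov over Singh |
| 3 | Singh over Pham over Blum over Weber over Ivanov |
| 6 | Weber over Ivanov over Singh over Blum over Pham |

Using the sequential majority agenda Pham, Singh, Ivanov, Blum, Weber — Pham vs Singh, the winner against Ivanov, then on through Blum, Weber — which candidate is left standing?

Round 1: Pham vs Singh — 6–9, Singh advances.
Round 2: Singh vs Ivanov — 4–11, Ivanov advances.
Round 3: Ivanov vs Blum — 6–9, Blum advances.
Round 4: Blum vs Weber — 9–6, Blum advances.
Blum survives the agenda.

Blum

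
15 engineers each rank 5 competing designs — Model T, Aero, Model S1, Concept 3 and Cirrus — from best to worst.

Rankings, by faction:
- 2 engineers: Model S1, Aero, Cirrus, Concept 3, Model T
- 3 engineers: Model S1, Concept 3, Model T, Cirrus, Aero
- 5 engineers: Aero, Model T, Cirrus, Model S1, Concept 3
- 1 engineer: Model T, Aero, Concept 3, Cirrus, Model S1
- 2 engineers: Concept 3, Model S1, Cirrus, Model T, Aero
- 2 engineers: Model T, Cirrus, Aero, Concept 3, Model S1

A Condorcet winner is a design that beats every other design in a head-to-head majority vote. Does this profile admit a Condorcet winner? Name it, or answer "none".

Head-to-head results (15 engineers):
Model T vs Aero: Model T wins 8–7.
Model T vs Model S1: Model T, 8–7.
Model T vs Concept 3: Model T is ranked higher on 5+1+2 = 8 ballots, Concept 3 on 7. Model T wins 8–7.
Model T vs Cirrus: Model T wins 11–4.
Aero vs Model S1: 8 to 7, Aero.
Aero vs Concept 3: Aero, 10–5.
Aero vs Cirrus: Aero preferred on 2+5+1 = 8 ballots; Aero wins 8–7.
Model S1 vs Concept 3: Model S1 is ranked higher on 2+3+5 = 10 ballots, Concept 3 on 5. Model S1 wins 10–5.
Model S1 vs Cirrus: Cirrus wins 8–7.
Concept 3 vs Cirrus: Cirrus wins 9–6.
Only Model T has no losses; Model T is the Condorcet winner.

Model T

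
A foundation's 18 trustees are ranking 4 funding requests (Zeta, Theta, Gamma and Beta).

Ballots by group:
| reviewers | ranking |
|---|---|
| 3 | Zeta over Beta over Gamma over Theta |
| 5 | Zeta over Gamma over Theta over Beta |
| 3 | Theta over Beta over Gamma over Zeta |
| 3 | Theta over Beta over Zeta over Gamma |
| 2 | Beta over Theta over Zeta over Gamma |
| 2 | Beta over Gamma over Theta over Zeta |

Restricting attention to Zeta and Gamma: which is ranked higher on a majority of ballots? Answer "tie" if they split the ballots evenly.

Zeta

Ballots ranking Zeta above Gamma: 3 + 5 + 3 + 2 = 13.
Ballots ranking Gamma above Zeta: 18 − 13 = 5.
Zeta wins the head-to-head 13–5.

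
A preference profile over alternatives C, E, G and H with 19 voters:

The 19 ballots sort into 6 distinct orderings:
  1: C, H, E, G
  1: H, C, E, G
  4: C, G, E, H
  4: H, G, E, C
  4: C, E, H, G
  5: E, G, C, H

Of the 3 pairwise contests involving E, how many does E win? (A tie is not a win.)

2

E against each rival (19 voters):
E vs C: C wins 10–9.
E vs G: E preferred on 1+1+4+5 = 11 ballots; E wins 11–8.
E vs H: 4+4+5 = 13 for E, 6 for H — E by 13–6.
E beats G, H; loses to C — 2 pairwise wins.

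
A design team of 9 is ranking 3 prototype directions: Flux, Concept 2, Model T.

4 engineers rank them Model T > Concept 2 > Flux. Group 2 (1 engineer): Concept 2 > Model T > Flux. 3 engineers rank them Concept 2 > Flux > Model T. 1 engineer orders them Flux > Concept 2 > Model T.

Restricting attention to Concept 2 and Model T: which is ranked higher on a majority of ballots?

Concept 2

Ballots ranking Concept 2 above Model T: 1 + 3 + 1 = 5.
Ballots ranking Model T above Concept 2: 9 − 5 = 4.
Concept 2 wins the head-to-head 5–4.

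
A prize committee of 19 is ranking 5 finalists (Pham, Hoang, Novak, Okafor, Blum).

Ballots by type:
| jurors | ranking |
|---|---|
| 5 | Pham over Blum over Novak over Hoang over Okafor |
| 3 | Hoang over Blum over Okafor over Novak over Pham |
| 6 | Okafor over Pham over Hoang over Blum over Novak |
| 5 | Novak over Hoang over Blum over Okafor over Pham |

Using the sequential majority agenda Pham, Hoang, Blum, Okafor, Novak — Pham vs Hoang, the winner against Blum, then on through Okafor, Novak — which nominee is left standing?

Round 1: Pham vs Hoang — 11–8, Pham advances.
Round 2: Pham vs Blum — 11–8, Pham advances.
Round 3: Pham vs Okafor — 5–14, Okafor advances.
Round 4: Okafor vs Novak — 9–10, Novak advances.
The agenda winner is Novak.

Novak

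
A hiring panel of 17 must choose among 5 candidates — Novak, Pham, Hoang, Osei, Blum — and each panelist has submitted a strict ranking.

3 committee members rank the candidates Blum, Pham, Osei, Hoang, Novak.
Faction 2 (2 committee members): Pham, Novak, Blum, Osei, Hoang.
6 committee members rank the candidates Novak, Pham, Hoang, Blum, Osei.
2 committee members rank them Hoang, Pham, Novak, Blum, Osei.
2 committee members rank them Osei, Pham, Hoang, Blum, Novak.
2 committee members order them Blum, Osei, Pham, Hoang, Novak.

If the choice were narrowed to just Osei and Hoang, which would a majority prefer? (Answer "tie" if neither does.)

Osei

Ballots ranking Osei above Hoang: 3 + 2 + 2 + 2 = 9.
Ballots ranking Hoang above Osei: 17 − 9 = 8.
Osei wins the head-to-head 9–8.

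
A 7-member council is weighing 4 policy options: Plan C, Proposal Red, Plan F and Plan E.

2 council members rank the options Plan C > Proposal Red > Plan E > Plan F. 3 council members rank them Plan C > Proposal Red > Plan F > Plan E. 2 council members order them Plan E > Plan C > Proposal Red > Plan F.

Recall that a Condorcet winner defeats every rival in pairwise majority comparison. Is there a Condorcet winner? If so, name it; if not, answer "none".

Plan C

Pairwise majorities:
Plan C vs Proposal Red: Plan C wins 7–0.
Plan C–Plan F: Plan C 7–0.
Plan C vs Plan E: Plan C wins 5–2.
Proposal Red vs Plan F: Proposal Red wins 7–0.
Proposal Red vs Plan E: Proposal Red, 5–2.
Plan F–Plan E: Plan E 4–3.
Plan C beats each of Proposal Red, Plan F, Plan E — Plan C is the Condorcet winner.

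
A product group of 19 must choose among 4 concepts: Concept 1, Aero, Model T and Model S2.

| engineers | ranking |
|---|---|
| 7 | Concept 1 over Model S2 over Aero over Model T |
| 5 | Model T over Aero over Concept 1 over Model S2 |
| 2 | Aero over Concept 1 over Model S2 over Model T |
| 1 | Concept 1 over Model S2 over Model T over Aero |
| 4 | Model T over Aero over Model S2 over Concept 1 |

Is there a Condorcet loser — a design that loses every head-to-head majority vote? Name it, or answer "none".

Pairwise majorities:
Concept 1 vs Aero: 7+1 = 8 for Concept 1, 11 for Aero — Aero by 11–8.
Concept 1 vs Model T: Concept 1 wins 10–9.
Concept 1 vs Model S2: Concept 1 preferred on 7+5+2+1 = 15 ballots; Concept 1 wins 15–4.
Aero vs Model T: Aero is ranked higher on 7+2 = 9 ballots, Model T on 10. Model T wins 10–9.
Aero vs Model S2: Aero preferred on 5+2+4 = 11 ballots; Aero wins 11–8.
Model T vs Model S2: Model T preferred on 5+4 = 9 ballots; Model S2 wins 10–9.
No design is winless: Concept 1 beats Model T; Aero beats Concept 1; Model T beats Aero; Model S2 beats Model T. There is no Condorcet loser.

none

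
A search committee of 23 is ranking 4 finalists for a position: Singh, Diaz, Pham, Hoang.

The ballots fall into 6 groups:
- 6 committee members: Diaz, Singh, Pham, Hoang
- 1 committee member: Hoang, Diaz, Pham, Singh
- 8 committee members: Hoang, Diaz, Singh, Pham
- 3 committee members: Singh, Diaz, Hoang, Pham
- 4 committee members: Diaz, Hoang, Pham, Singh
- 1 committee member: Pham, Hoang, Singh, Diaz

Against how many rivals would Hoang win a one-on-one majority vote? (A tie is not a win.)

Hoang against each rival (23 committee members):
Hoang vs Singh: Hoang is ranked higher on 1+8+4+1 = 14 ballots, Singh on 9. Hoang wins 14–9.
Hoang vs Diaz: 1+8+1 = 10 for Hoang, 13 for Diaz — Diaz by 13–10.
Hoang vs Pham: Hoang preferred on 1+8+3+4 = 16 ballots; Hoang wins 16–7.
Hoang beats Singh, Pham; loses to Diaz — 2 pairwise wins.

2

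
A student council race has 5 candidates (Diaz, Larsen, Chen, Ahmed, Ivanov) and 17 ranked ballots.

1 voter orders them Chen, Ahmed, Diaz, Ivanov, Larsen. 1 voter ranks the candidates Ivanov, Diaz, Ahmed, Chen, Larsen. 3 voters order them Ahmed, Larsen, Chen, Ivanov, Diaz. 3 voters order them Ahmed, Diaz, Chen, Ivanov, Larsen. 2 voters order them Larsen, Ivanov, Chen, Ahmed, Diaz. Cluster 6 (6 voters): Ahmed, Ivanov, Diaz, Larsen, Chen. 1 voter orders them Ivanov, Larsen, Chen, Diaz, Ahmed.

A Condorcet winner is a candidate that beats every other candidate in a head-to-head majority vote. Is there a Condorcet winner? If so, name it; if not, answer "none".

Head-to-head results (17 voters):
Diaz vs Larsen: 1+1+3+6 = 11 for Diaz, 6 for Larsen — Diaz by 11–6.
Diaz vs Chen: 10 to 7, Diaz.
Diaz vs Ahmed: 1+1 = 2 for Diaz, 15 for Ahmed — Ahmed by 15–2.
Diaz vs Ivanov: Diaz is ranked higher on 1+3 = 4 ballots, Ivanov on 13. Ivanov wins 13–4.
Larsen vs Chen: Larsen preferred on 3+2+6+1 = 12 ballots; Larsen wins 12–5.
Larsen vs Ahmed: 2+1 = 3 for Larsen, 14 for Ahmed — Ahmed by 14–3.
Larsen vs Ivanov: 3+2 = 5 for Larsen, 12 for Ivanov — Ivanov by 12–5.
Chen vs Ahmed: Chen preferred on 1+2+1 = 4 ballots; Ahmed wins 13–4.
Chen vs Ivanov: Chen is ranked higher on 1+3+3 = 7 ballots, Ivanov on 10. Ivanov wins 10–7.
Ahmed vs Ivanov: 13 to 4, Ahmed.
Ahmed defeats every rival head-to-head and is the Condorcet winner.

Ahmed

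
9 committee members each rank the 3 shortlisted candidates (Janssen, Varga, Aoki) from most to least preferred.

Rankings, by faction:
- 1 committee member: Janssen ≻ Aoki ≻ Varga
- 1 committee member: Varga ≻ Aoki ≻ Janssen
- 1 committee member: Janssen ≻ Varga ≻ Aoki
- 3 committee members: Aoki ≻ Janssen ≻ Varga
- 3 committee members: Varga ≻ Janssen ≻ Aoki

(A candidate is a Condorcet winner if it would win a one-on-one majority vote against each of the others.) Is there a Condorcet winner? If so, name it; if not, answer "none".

Janssen

Check each pair by majority over 9 ballots:
Janssen vs Varga: Janssen wins 5–4.
Janssen–Aoki: Janssen 5–4.
Varga–Aoki: Varga 5–4.
Janssen defeats every rival head-to-head and is the Condorcet winner.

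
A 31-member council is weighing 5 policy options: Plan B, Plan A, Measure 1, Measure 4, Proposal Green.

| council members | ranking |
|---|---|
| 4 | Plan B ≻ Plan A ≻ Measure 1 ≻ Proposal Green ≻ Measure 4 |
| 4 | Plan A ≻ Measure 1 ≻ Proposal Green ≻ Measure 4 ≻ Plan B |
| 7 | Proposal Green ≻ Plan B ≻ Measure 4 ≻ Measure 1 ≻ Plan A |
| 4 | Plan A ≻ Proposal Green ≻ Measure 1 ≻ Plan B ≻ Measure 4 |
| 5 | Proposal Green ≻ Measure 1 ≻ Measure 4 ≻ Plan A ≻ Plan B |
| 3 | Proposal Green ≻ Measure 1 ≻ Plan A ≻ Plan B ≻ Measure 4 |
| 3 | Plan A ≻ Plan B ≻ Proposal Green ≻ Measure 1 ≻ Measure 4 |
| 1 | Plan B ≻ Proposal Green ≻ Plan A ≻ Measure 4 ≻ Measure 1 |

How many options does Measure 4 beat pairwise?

0

Measure 4 against each rival (31 council members):
Measure 4 vs Plan B: Plan B wins 22–9.
Measure 4 vs Plan A: 7+5 = 12 for Measure 4, 19 for Plan A — Plan A by 19–12.
Measure 4 vs Measure 1: 7+1 = 8 for Measure 4, 23 for Measure 1 — Measure 1 by 23–8.
Measure 4 vs Proposal Green: Measure 4 preferred on 0 ballots; Proposal Green wins 31–0.
Measure 4 beats no one; loses to Plan B, Plan A, Measure 1, Proposal Green — 0 pairwise wins.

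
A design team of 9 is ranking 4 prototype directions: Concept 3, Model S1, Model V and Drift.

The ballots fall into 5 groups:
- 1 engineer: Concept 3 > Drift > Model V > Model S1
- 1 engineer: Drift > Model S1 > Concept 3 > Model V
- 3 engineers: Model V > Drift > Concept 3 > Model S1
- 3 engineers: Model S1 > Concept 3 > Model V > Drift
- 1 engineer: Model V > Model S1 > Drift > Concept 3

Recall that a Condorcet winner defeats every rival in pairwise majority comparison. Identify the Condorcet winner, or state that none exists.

Head-to-head results (9 engineers):
Concept 3 vs Model S1: Concept 3 is ranked higher on 1+3 = 4 ballots, Model S1 on 5. Model S1 wins 5–4.
Concept 3 vs Model V: 5 to 4, Concept 3.
Concept 3 vs Drift: Concept 3 is ranked higher on 1+3 = 4 ballots, Drift on 5. Drift wins 5–4.
Model S1 vs Model V: Model S1 preferred on 1+3 = 4 ballots; Model V wins 5–4.
Model S1 vs Drift: 3+1 = 4 for Model S1, 5 for Drift — Drift by 5–4.
Model V vs Drift: Model V is ranked higher on 3+3+1 = 7 ballots, Drift on 2. Model V wins 7–2.
Every design loses at least once (Concept 3 loses to Model S1; Model S1 loses to Model V; Model V loses to Concept 3; Drift loses to Model V). The majority relation contains the cycle Concept 3 beats Model V beats Model S1 beats Concept 3, so there is no Condorcet winner.

none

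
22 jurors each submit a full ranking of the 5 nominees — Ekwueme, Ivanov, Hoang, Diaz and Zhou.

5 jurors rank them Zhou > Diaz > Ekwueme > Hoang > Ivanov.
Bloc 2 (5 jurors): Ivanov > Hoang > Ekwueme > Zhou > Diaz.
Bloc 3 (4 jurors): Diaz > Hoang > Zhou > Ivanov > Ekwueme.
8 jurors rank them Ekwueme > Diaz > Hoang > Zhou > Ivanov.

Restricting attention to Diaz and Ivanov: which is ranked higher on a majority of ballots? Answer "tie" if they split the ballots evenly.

Diaz

Ballots ranking Diaz above Ivanov: 5 + 4 + 8 = 17.
Ballots ranking Ivanov above Diaz: 22 − 17 = 5.
Diaz wins the head-to-head 17–5.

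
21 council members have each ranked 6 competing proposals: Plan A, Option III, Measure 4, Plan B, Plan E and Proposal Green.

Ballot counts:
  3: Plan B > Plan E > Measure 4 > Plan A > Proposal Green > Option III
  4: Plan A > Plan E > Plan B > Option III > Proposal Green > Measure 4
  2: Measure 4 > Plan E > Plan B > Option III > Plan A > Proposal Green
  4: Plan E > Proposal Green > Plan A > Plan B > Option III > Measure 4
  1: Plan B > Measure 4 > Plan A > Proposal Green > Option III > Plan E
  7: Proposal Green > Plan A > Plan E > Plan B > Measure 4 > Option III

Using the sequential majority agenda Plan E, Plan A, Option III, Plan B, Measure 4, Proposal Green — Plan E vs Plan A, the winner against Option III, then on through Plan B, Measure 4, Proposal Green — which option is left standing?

Round 1: Plan E vs Plan A — 9–12, Plan A advances.
Round 2: Plan A vs Option III — 19–2, Plan A advances.
Round 3: Plan A vs Plan B — 15–6, Plan A advances.
Round 4: Plan A vs Measure 4 — 15–6, Plan A advances.
Round 5: Plan A vs Proposal Green — 10–11, Proposal Green advances.
The agenda winner is Proposal Green.

Proposal Green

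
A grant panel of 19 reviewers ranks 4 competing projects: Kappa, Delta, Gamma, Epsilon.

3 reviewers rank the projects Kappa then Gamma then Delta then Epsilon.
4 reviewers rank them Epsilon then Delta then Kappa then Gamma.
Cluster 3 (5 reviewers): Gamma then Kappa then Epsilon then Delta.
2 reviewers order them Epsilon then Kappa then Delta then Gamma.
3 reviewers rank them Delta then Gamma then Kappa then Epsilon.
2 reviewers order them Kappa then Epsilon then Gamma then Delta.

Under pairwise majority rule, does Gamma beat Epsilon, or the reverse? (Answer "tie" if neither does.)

Ballots ranking Gamma above Epsilon: 3 + 5 + 3 = 11.
Ballots ranking Epsilon above Gamma: 19 − 11 = 8.
Gamma wins the head-to-head 11–8.

Gamma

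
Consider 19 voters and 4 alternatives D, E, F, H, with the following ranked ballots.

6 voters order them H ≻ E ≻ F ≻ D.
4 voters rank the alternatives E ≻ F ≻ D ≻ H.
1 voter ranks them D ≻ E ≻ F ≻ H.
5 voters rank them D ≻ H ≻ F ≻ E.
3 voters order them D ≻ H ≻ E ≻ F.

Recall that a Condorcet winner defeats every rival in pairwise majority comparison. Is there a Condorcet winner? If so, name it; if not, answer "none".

Head-to-head results (19 voters):
D vs E: E wins 10–9.
D vs F: F, 10–9.
D vs H: D, 13–6.
E vs F: E wins 14–5.
E vs H: H, 14–5.
F vs H: H, 14–5.
Each alternative drops at least one matchup (D loses to E; E loses to H; F loses to E; H loses to D); the cycle D → H → E → D rules out a Condorcet winner.

none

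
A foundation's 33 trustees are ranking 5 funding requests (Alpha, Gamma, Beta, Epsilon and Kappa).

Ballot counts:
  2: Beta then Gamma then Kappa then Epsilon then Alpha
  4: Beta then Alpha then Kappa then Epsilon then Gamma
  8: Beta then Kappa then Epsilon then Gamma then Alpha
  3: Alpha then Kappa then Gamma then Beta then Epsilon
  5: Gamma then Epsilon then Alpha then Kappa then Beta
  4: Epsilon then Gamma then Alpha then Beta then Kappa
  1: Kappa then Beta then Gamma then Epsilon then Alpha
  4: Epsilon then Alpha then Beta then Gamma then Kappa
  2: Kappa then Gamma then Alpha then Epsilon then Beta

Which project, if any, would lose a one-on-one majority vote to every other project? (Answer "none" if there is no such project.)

Pairwise majorities:
Alpha vs Gamma: 11 to 22, Gamma.
Alpha–Beta: Alpha 18–15.
Alpha vs Epsilon: 4+3+2 = 9 for Alpha, 24 for Epsilon — Epsilon by 24–9.
Alpha vs Kappa: Alpha is ranked higher on 4+3+5+4+4 = 20 ballots, Kappa on 13. Alpha wins 20–13.
Gamma vs Beta: Beta wins 19–14.
Gamma vs Epsilon: Gamma preferred on 2+3+5+1+2 = 13 ballots; Epsilon wins 20–13.
Gamma–Kappa: Kappa 18–15.
Beta–Epsilon: Beta 18–15.
Beta vs Kappa: Beta is ranked higher on 2+4+8+4+4 = 22 ballots, Kappa on 11. Beta wins 22–11.
Epsilon vs Kappa: 13 to 20, Kappa.
Every project wins at least one matchup (Alpha beats Beta; Gamma beats Alpha; Beta beats Gamma; Epsilon beats Alpha; Kappa beats Gamma), so there is no Condorcet loser.

none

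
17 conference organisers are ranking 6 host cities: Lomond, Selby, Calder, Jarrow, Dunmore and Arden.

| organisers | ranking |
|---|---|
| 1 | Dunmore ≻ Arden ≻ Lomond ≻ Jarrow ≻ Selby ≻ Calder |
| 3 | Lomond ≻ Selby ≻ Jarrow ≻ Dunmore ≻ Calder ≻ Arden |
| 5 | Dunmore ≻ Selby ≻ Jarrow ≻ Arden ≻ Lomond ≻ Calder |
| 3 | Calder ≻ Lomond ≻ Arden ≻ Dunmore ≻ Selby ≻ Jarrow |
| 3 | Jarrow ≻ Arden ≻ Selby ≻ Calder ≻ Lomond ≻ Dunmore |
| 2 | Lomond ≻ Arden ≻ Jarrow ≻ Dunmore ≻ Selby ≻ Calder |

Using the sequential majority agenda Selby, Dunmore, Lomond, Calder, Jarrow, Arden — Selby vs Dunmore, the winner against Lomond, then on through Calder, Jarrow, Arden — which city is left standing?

Arden

Round 1: Selby vs Dunmore — 6–11, Dunmore advances.
Round 2: Dunmore vs Lomond — 6–11, Lomond advances.
Round 3: Lomond vs Calder — 11–6, Lomond advances.
Round 4: Lomond vs Jarrow — 9–8, Lomond advances.
Round 5: Lomond vs Arden — 8–9, Arden advances.
The agenda winner is Arden.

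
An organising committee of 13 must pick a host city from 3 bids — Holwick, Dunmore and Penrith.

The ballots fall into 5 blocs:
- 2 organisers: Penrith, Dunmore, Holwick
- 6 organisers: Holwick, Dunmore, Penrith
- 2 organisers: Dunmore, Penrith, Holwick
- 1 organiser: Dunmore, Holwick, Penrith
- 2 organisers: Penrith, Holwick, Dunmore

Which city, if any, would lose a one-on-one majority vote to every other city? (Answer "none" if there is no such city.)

Penrith

Head-to-head results (13 organisers):
Holwick vs Dunmore: 6+2 = 8 for Holwick, 5 for Dunmore — Holwick by 8–5.
Holwick vs Penrith: 6+1 = 7 for Holwick, 6 for Penrith — Holwick by 7–6.
Dunmore vs Penrith: Dunmore wins 9–4.
Penrith loses to every other city — it is the Condorcet loser.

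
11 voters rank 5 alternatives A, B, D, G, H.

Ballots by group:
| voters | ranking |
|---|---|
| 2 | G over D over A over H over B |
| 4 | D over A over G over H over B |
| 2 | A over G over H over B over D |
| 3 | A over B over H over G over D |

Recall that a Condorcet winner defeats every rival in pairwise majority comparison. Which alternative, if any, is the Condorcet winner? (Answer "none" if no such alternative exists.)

none

Pairwise majorities:
A vs B: 11 to 0, A.
A vs D: A is ranked higher on 2+3 = 5 ballots, D on 6. D wins 6–5.
A vs G: 9 to 2, A.
A vs H: 2+4+2+3 = 11 for A, 0 for H — A by 11–0.
B vs D: B preferred on 2+3 = 5 ballots; D wins 6–5.
B vs G: 3 for B, 8 for G — G by 8–3.
B vs H: B is ranked higher on 3 ballots, H on 8. H wins 8–3.
D vs G: D preferred on 4 ballots; G wins 7–4.
D vs H: 6 to 5, D.
G vs H: G preferred on 2+4+2 = 8 ballots; G wins 8–3.
Every alternative loses at least once (A loses to D; B loses to A; D loses to G; G loses to A; H loses to A). The majority relation contains the cycle A beats G beats D beats A, so there is no Condorcet winner.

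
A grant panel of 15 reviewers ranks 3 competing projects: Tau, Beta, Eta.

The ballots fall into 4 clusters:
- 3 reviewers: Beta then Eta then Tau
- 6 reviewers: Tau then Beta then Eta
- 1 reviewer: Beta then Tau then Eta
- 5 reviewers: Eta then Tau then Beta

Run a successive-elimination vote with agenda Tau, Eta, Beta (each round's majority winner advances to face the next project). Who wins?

Beta

Round 1: Tau vs Eta — 7–8, Eta advances.
Round 2: Eta vs Beta — 5–10, Beta advances.
The agenda winner is Beta.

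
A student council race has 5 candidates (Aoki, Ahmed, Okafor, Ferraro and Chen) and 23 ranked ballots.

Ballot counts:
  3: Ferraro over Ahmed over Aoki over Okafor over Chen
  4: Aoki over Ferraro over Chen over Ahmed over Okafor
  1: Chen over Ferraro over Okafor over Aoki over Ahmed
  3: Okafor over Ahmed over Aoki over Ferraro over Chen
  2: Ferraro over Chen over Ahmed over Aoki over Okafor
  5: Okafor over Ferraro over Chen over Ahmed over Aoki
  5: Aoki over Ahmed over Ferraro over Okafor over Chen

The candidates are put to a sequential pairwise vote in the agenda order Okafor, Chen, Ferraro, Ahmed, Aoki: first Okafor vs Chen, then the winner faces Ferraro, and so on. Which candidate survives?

Round 1: Okafor vs Chen — 16–7, Okafor advances.
Round 2: Okafor vs Ferraro — 8–15, Ferraro advances.
Round 3: Ferraro vs Ahmed — 15–8, Ferraro advances.
Round 4: Ferraro vs Aoki — 11–12, Aoki advances.
The agenda winner is Aoki.

Aoki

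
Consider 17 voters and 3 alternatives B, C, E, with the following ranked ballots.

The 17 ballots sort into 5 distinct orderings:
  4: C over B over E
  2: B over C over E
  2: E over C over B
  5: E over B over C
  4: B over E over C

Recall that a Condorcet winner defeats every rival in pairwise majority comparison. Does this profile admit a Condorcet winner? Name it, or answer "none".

Check each pair by majority over 17 ballots:
B vs C: 2+5+4 = 11 for B, 6 for C — B by 11–6.
B vs E: 10 to 7, B.
C vs E: 4+2 = 6 for C, 11 for E — E by 11–6.
Only B has no losses; B is the Condorcet winner.

B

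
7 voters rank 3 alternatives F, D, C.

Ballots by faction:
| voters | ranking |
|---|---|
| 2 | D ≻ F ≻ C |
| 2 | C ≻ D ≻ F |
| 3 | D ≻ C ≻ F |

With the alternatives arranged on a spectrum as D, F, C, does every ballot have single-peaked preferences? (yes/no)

no

Axis positions: D=1, F=2, C=3.
Faction 1 (peak D at position 1): ranking walks positions 1-2-3, expanding outward from the peak — single-peaked.
Faction 2: ranking walks positions 3-1-2; D is ranked above F even though F lies between D and the peak C on the axis — preferences dip and rise again. Not single-peaked.
Faction 3: ranking walks positions 1-3-2; C is ranked above F even though F lies between C and the peak D on the axis — preferences dip and rise again. Not single-peaked.
Faction 2 violates single-peakedness, so the profile is not single-peaked on this axis.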